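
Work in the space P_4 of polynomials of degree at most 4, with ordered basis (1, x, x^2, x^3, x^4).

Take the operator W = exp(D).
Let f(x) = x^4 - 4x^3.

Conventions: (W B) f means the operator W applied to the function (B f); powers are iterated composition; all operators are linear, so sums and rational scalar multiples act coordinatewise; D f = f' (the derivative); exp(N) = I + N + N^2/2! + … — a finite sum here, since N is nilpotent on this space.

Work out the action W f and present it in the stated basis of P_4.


order-1 term: 4x^3 - 12x^2
order-2 term: 6x^2 - 12x
order-3 term: 4x - 4
order-4 term: 1
the series for exp(D) f terminates at order 4
exp(D) f = x^4 - 6x^2 - 8x - 3

g(x) = x^4 - 6x^2 - 8x - 3


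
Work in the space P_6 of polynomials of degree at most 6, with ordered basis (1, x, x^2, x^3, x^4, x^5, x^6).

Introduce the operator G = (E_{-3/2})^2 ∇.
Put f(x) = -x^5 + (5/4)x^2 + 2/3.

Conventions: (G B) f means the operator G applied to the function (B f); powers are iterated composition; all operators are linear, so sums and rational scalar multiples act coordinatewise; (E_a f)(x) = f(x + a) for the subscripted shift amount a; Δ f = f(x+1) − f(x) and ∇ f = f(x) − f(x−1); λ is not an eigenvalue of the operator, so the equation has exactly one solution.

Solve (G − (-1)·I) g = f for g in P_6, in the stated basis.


the image equals g(x) = -x^5 + 5x^4 - 90x^3 + (3405/4)x^2 - (10415/2)x + 193835/12

write g with unknown coordinates in the stated basis and equate coefficients in (G − (-1)·I) g = f
solving from the highest basis element down gives g = -x^5 + 5x^4 - 90x^3 + (3405/4)x^2 - (10415/2)x + 193835/12
check: G g = -5x^4 + 90x^3 - 850x^2 + (10415/2)x - 64609/4
so G g − (-1)·g = -x^5 + (5/4)x^2 + 2/3 = f ✓


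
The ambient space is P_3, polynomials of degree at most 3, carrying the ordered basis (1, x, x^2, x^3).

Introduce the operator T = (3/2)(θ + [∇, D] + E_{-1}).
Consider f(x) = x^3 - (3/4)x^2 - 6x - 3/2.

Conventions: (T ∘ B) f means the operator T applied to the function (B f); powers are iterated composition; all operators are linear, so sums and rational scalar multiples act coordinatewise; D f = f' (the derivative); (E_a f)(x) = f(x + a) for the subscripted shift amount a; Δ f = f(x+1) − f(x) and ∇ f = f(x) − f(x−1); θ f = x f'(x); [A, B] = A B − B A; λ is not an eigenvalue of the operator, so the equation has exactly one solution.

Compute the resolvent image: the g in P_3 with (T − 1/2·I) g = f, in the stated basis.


write g with unknown coordinates in the stated basis and equate coefficients in (T − 1/2·I) g = f
solving from the highest basis element down gives g = (2/11)x^3 + (3/176)x^2 - (1191/440)x - 9351/1760
check: T g = (12/11)x^3 - (261/352)x^2 - (6471/880)x - 14631/3520
so T g − 1/2·g = x^3 - (3/4)x^2 - 6x - 3/2 = f ✓

g(x) = (2/11)x^3 + (3/176)x^2 - (1191/440)x - 9351/1760


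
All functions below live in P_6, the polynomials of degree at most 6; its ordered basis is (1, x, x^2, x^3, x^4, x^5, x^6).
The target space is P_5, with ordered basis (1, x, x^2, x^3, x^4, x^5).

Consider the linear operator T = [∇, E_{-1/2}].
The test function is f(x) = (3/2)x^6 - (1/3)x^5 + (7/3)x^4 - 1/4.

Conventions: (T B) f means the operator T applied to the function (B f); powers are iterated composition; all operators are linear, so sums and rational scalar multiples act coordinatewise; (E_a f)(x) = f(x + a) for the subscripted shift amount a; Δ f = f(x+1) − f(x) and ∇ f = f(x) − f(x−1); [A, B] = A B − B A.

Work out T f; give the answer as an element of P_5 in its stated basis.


E_{-1/2} f = (3/2)x^6 - (29/6)x^5 + (211/24)x^4 - (37/4)x^3 + (511/96)x^2 - (149/96)x - 9/128
∇ E_{-1/2} f = 9x^5 - (140/3)x^4 + (227/2)x^3 - (454/3)x^2 + (5123/48)x - 125/4
∇ f = 9x^5 - (145/6)x^4 + (128/3)x^3 - (239/6)x^2 + 20x - 25/6
E_{-1/2} ∇ f = 9x^5 - (140/3)x^4 + (227/2)x^3 - (454/3)x^2 + (5123/48)x - 125/4
[∇, E_{-1/2}] f = 0

the result is g(x) = 0


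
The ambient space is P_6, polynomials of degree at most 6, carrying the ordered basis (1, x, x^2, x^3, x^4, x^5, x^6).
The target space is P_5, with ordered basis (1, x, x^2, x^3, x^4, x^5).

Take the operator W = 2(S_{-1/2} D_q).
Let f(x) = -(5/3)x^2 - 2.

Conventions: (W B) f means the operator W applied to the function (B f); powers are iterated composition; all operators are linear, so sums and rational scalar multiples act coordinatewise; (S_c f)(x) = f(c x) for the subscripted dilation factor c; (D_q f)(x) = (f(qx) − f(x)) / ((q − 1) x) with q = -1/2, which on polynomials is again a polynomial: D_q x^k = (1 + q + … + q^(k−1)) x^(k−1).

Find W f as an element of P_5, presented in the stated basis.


D_q f = -(5/6)x
S_{-1/2} D_q f = (5/12)x
(2(S_{-1/2} D_q)) f = (5/6)x

the result is g(x) = (5/6)x


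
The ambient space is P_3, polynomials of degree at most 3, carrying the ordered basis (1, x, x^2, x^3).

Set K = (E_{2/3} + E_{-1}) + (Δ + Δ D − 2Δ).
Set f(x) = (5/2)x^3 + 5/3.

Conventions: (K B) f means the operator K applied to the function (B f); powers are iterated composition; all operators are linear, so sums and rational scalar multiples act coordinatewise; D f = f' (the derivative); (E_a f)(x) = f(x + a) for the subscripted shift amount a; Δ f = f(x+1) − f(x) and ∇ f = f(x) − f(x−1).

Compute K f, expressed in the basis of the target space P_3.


the image equals g(x) = 5x^3 - 10x^2 + (55/3)x + 355/54

E_{2/3} f = (5/2)x^3 + 5x^2 + (10/3)x + 65/27
E_{-1} f = (5/2)x^3 - (15/2)x^2 + (15/2)x - 5/6
(E_{2/3} + E_{-1}) f = 5x^3 - (5/2)x^2 + (65/6)x + 85/54
Δ f = (15/2)x^2 + (15/2)x + 5/2
D f = (15/2)x^2
Δ D f = 15x + 15/2
Δ f = (15/2)x^2 + (15/2)x + 5/2
(-2Δ) f = -15x^2 - 15x - 5
(Δ + Δ D − 2Δ) f = -(15/2)x^2 + (15/2)x + 5
((E_{2/3} + E_{-1}) + (Δ + Δ D − 2Δ)) f = 5x^3 - 10x^2 + (55/3)x + 355/54


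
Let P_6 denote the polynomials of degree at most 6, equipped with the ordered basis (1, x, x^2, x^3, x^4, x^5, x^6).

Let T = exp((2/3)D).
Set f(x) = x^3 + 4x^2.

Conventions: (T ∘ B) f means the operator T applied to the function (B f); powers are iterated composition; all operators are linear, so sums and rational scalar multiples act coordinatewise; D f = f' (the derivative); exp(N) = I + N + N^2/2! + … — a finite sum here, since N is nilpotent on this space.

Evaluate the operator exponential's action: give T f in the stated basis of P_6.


g(x) = x^3 + 6x^2 + (20/3)x + 56/27

order-1 term: 2x^2 + (16/3)x
order-2 term: (4/3)x + 16/9
order-3 term: 8/27
the series for exp((2/3)D) f terminates at order 3
exp((2/3)D) f = x^3 + 6x^2 + (20/3)x + 56/27


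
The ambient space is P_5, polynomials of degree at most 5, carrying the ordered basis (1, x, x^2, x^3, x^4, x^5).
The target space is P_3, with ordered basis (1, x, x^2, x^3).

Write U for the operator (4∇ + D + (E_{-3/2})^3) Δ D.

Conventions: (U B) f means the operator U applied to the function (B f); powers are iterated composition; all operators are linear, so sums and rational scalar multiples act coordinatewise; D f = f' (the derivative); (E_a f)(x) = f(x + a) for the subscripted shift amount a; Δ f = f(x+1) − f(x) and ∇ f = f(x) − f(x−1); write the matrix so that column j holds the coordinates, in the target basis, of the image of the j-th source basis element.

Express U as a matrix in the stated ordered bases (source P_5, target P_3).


image of 1: 0
image of x: 0
image of x^2: 2
image of x^3: 6x + 6
image of x^4: 12x^2 + 24x + 205
image of x^5: 20x^3 + 60x^2 + 1025x - 1240
each image's coordinates form column j of the matrix

the matrix is [[0, 0, 2, 6, 205, -1240]; [0, 0, 0, 6, 24, 1025]; [0, 0, 0, 0, 12, 60]; [0, 0, 0, 0, 0, 20]] (rows listed top to bottom)


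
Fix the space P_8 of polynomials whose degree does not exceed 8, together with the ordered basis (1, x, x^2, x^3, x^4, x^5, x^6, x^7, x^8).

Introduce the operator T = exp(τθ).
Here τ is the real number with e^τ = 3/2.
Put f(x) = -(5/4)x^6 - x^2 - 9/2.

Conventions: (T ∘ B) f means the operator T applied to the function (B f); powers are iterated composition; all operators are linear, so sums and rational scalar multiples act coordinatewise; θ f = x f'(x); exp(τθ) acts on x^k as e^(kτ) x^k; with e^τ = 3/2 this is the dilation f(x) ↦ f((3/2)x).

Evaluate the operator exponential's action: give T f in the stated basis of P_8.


exp(τθ) x^k = e^(kτ) x^k; with e^τ = 3/2 this sends x^k to (3/2)^k x^k
x^2 ↦ 9/4 x^2
x^6 ↦ 729/64 x^6
applying this coordinatewise to f: exp(τθ) f = -(3645/256)x^6 - (9/4)x^2 - 9/2

g(x) = -(3645/256)x^6 - (9/4)x^2 - 9/2


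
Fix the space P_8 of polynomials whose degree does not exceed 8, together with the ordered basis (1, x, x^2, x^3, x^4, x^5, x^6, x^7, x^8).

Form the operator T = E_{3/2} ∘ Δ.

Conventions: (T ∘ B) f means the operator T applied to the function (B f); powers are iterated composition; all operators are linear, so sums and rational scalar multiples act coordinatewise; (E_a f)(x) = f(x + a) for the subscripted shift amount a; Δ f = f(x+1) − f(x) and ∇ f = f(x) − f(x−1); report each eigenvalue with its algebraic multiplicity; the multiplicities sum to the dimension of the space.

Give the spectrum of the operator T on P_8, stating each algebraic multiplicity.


image of 1: 0
image of x: 1
image of x^2: 2x + 4
image of x^3: 3x^2 + 12x + 49/4
image of x^4: 4x^3 + 24x^2 + 49x + 34
image of x^5: 5x^4 + 40x^3 + (245/2)x^2 + 170x + 1441/16
image of x^6: 6x^5 + 60x^4 + 245x^3 + 510x^2 + (4323/8)x + 931/4
image of x^7: 7x^6 + 84x^5 + (1715/4)x^4 + 1190x^3 + (30261/16)x^2 + (6517/4)x + 37969/64
image of x^8: 8x^7 + 112x^6 + 686x^5 + 2380x^4 + (10087/2)x^3 + 6517x^2 + (37969/8)x + 6001/4
the matrix is upper triangular; its diagonal is (0, 0, 0, 0, 0, 0, 0, 0, 0)
for a triangular matrix the eigenvalues are the diagonal entries, with algebraic multiplicity their repetition count

λ = 0 (multiplicity 9)


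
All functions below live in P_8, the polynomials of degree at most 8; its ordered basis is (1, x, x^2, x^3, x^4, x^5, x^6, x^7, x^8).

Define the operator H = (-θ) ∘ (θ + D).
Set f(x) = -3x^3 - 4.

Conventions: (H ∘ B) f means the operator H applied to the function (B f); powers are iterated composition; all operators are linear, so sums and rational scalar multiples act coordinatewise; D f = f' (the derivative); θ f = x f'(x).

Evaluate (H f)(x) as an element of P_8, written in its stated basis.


the result is g(x) = 27x^3 + 18x^2

θ f = -9x^3
D f = -9x^2
(θ + D) f = -9x^3 - 9x^2
θ (θ + D) f = -27x^3 - 18x^2
(-θ) (θ + D) f = 27x^3 + 18x^2


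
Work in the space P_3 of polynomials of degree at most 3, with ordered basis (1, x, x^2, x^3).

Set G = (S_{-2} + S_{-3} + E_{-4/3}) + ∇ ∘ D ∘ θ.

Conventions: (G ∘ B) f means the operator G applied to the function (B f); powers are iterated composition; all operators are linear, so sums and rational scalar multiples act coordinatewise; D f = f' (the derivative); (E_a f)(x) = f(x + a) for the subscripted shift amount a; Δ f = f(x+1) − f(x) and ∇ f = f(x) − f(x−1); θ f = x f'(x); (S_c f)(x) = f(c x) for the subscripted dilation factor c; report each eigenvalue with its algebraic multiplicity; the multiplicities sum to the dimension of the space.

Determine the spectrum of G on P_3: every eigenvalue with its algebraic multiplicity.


λ = -34 (multiplicity 1), λ = -4 (multiplicity 1), λ = 3 (multiplicity 1), λ = 14 (multiplicity 1)

image of 1: 3
image of x: -4x - 4/3
image of x^2: 14x^2 - (8/3)x + 52/9
image of x^3: -34x^3 - 4x^2 + (70/3)x - 307/27
the matrix is upper triangular; its diagonal is (3, -4, 14, -34)
for a triangular matrix the eigenvalues are the diagonal entries, with algebraic multiplicity their repetition count


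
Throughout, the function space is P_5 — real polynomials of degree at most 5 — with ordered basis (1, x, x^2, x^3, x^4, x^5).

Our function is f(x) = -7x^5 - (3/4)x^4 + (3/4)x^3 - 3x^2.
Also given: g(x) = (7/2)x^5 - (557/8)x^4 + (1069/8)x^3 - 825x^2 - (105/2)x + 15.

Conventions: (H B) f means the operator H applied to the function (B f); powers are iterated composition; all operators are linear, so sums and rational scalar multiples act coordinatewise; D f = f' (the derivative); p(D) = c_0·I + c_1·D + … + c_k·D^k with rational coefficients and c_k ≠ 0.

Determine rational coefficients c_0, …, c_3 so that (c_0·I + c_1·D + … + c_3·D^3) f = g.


c_0 = -1/2, c_1 = 2, c_2 = -1, c_3 = 2

D^0 f = -7x^5 - (3/4)x^4 + (3/4)x^3 - 3x^2
D^1 f = -35x^4 - 3x^3 + (9/4)x^2 - 6x
D^2 f = -140x^3 - 9x^2 + (9/2)x - 6
D^3 f = -420x^2 - 18x + 9/2
matching coefficients of g against c_0 f + c_1 Df + … from the top degree down determines the c_i
solution: c_0 = -1/2, c_1 = 2, c_2 = -1, c_3 = 2


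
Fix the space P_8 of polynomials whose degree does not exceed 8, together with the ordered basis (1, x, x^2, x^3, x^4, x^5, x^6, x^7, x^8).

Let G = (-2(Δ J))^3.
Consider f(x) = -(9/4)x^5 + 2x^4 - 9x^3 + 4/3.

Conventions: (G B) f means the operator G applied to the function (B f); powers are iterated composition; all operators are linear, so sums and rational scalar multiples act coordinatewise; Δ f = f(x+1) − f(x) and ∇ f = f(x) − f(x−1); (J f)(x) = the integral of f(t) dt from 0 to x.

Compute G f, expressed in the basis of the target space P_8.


J f = -(3/8)x^6 + (2/5)x^5 - (9/4)x^4 + (4/3)x
Δ J f = -(9/4)x^5 - (29/8)x^4 - (25/2)x^3 - (121/8)x^2 - (37/4)x - 107/120
(-2(Δ J)) f = (9/2)x^5 + (29/4)x^4 + 25x^3 + (121/4)x^2 + (37/2)x + 107/60
J (-2(Δ J)) f = (3/4)x^6 + (29/20)x^5 + (25/4)x^4 + (121/12)x^3 + (37/4)x^2 + (107/60)x
Δ J (-2(Δ J)) f = (9/2)x^5 + (37/2)x^4 + (109/2)x^3 + (187/2)x^2 + (171/2)x + 887/30
(-2(Δ J)) (-2(Δ J)) f = -9x^5 - 37x^4 - 109x^3 - 187x^2 - 171x - 887/15
J (-2(Δ J)) (-2(Δ J)) f = -(3/2)x^6 - (37/5)x^5 - (109/4)x^4 - (187/3)x^3 - (171/2)x^2 - (887/15)x
Δ J (-2(Δ J)) (-2(Δ J)) f = -9x^5 - (119/2)x^4 - 213x^3 - 447x^2 - 513x - 14587/60
(-2(Δ J)) (-2(Δ J)) (-2(Δ J)) f = 18x^5 + 119x^4 + 426x^3 + 894x^2 + 1026x + 14587/30

the result is g(x) = 18x^5 + 119x^4 + 426x^3 + 894x^2 + 1026x + 14587/30


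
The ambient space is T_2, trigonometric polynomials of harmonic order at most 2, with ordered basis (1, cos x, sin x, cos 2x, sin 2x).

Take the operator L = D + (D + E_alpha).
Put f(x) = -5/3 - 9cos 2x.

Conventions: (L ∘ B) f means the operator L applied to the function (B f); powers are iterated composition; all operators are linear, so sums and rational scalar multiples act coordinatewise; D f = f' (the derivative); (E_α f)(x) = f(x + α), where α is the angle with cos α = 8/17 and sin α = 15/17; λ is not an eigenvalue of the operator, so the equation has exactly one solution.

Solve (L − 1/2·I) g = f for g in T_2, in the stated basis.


write g with unknown coordinates in the stated basis and equate coefficients in (L − 1/2·I) g = f
solving from the highest basis element down gives g = -10/3 + (10998/28265)cos 2x - (50256/28265)sin 2x
check: L g = -10/3 - (248886/28265)cos 2x - (25128/28265)sin 2x
so L g − 1/2·g = -5/3 - 9cos 2x = f ✓

g(x) = -10/3 + (10998/28265)cos 2x - (50256/28265)sin 2x


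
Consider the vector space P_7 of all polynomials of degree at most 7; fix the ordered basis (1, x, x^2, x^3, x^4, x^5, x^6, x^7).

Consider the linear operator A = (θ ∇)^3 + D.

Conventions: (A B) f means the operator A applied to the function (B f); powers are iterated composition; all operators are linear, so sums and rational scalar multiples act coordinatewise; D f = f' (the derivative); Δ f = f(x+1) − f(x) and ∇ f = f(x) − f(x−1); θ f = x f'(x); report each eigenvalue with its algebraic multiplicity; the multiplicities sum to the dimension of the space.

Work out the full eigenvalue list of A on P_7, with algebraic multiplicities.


λ = 0 (multiplicity 8)

image of 1: 0
image of x: 1
image of x^2: 2x
image of x^3: 3x^2
image of x^4: 4x^3 + 144x
image of x^5: 5x^4 + 1440x^2 - 1560x
image of x^6: 6x^5 + 7200x^3 - 16920x^2 + 10620x
image of x^7: 7x^6 + 25200x^4 - 93240x^3 + 124740x^2 - 58170x
the matrix is upper triangular; its diagonal is (0, 0, 0, 0, 0, 0, 0, 0)
for a triangular matrix the eigenvalues are the diagonal entries, with algebraic multiplicity their repetition count


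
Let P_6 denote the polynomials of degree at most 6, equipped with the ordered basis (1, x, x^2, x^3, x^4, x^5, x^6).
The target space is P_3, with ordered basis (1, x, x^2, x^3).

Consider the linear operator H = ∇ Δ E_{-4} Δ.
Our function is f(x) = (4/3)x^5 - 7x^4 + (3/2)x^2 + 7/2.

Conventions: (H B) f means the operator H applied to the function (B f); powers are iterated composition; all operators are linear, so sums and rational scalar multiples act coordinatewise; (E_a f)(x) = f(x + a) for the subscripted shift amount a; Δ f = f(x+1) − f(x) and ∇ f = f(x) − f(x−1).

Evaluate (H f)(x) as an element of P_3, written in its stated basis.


Δ f = (20/3)x^4 - (44/3)x^3 - (86/3)x^2 - (55/3)x - 25/6
E_{-4} Δ f = (20/3)x^4 - (364/3)x^3 + (2362/3)x^2 - (6599/3)x + 13535/6
Δ (E_{-4} Δ) f = (80/3)x^3 - 324x^2 + (3712/3)x - 1527
∇ Δ (E_{-4} Δ) f = 80x^2 - 728x + 1588

the result is g(x) = 80x^2 - 728x + 1588


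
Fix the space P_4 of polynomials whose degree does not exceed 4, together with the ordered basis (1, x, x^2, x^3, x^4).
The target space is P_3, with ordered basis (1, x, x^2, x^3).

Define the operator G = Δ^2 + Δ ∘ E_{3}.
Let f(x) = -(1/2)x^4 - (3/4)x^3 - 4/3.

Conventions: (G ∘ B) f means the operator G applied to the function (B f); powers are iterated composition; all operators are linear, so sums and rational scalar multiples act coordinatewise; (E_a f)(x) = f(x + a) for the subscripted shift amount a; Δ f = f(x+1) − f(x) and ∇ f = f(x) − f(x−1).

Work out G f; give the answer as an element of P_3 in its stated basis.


g(x) = -2x^3 - (117/4)x^2 - (425/4)x - 507/4

Δ f = -2x^3 - (21/4)x^2 - (17/4)x - 5/4
Δ Δ f = -6x^2 - (33/2)x - 23/2
E_{3} f = -(1/2)x^4 - (27/4)x^3 - (135/4)x^2 - (297/4)x - 745/12
Δ E_{3} f = -2x^3 - (93/4)x^2 - (359/4)x - 461/4
(Δ^2 + Δ ∘ E_{3}) f = -2x^3 - (117/4)x^2 - (425/4)x - 507/4


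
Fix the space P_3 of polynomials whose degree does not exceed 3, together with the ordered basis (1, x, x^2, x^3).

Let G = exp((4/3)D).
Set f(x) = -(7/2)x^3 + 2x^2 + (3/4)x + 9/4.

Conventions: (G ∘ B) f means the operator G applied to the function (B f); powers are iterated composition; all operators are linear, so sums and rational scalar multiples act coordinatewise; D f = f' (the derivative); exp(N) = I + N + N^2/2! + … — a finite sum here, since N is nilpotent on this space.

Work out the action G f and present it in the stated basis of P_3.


the result is g(x) = -(7/2)x^3 - 12x^2 - (151/12)x - 161/108

order-1 term: -14x^2 + (16/3)x + 1
order-2 term: -(56/3)x + 32/9
order-3 term: -224/27
the series for exp((4/3)D) f terminates at order 3
exp((4/3)D) f = -(7/2)x^3 - 12x^2 - (151/12)x - 161/108


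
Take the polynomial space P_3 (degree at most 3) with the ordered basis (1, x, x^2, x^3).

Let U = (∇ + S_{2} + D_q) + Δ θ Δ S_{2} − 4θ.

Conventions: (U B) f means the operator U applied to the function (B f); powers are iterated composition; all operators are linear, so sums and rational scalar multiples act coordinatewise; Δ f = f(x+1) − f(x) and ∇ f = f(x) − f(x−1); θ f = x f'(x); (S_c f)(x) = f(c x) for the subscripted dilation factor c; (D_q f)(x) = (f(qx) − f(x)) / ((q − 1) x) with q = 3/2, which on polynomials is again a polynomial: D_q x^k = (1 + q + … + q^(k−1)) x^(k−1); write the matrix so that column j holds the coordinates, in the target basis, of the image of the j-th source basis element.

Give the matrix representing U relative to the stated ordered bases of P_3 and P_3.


the matrix is [[1, 2, 7, 73]; [0, -2, 9/2, 93]; [0, 0, -4, 31/4]; [0, 0, 0, -4]] (rows listed top to bottom)

image of 1: 1
image of x: -2x + 2
image of x^2: -4x^2 + (9/2)x + 7
image of x^3: -4x^3 + (31/4)x^2 + 93x + 73
each image's coordinates form column j of the matrix


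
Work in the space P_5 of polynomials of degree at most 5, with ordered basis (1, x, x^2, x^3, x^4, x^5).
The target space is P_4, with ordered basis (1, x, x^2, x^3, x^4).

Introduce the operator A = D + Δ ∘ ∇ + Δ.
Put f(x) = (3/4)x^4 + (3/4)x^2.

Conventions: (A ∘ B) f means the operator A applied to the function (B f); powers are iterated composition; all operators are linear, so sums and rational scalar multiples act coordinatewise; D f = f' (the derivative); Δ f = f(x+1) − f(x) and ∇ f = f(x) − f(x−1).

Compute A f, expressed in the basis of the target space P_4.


D f = 3x^3 + (3/2)x
∇ f = 3x^3 - (9/2)x^2 + (9/2)x - 3/2
Δ ∇ f = 9x^2 + 3
Δ f = 3x^3 + (9/2)x^2 + (9/2)x + 3/2
(D + Δ ∘ ∇ + Δ) f = 6x^3 + (27/2)x^2 + 6x + 9/2

g(x) = 6x^3 + (27/2)x^2 + 6x + 9/2


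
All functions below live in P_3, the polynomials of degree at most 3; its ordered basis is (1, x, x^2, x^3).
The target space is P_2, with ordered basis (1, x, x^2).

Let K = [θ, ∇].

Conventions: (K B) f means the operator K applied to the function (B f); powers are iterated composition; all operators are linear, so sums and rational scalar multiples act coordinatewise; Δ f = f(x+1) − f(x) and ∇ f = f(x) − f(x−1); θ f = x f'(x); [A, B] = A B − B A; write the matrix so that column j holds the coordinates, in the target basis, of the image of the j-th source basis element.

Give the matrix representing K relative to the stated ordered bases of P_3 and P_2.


image of 1: 0
image of x: -1
image of x^2: -2x + 2
image of x^3: -3x^2 + 6x - 3
each image's coordinates form column j of the matrix

the matrix is [[0, -1, 2, -3]; [0, 0, -2, 6]; [0, 0, 0, -3]] (rows listed top to bottom)


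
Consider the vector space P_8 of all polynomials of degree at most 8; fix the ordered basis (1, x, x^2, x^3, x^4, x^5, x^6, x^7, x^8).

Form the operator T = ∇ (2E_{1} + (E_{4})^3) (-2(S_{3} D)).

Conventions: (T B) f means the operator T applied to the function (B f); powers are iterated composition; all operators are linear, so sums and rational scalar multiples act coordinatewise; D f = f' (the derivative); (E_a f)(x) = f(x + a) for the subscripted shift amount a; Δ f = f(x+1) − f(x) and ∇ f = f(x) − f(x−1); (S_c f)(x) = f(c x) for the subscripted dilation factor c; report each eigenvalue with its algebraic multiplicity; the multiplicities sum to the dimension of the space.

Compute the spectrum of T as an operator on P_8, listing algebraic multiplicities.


λ = 0 (multiplicity 9)

image of 1: 0
image of x: 0
image of x^2: -36
image of x^3: -324x - 1350
image of x^4: -1944x^2 - 16200x - 86184
image of x^5: -9720x^3 - 121500x^2 - 1292760x - 4938570
image of x^6: -43740x^4 - 729000x^3 - 11634840x^2 - 88894260x - 255975228
image of x^7: -183708x^5 - 3827250x^4 - 81443880x^3 - 933389730x^2 - 5375479788x - 12394421550
image of x^8: -734832x^6 - 18370800x^5 - 488663280x^4 - 7467117840x^3 - 64505757456x^2 - 297466117200x - 571931607888
the matrix is upper triangular; its diagonal is (0, 0, 0, 0, 0, 0, 0, 0, 0)
for a triangular matrix the eigenvalues are the diagonal entries, with algebraic multiplicity their repetition count


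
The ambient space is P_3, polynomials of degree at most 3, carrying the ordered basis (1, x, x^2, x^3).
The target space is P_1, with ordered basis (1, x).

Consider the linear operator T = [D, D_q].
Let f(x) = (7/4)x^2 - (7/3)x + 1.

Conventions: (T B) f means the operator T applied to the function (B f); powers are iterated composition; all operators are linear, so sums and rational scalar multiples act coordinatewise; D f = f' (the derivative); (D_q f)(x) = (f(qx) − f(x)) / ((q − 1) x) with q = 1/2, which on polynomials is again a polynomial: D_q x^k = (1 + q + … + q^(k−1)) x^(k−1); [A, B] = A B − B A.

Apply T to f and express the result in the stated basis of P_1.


the result is g(x) = -7/8

D_q f = (21/8)x - 7/3
D D_q f = 21/8
D f = (7/2)x - 7/3
D_q D f = 7/2
[D, D_q] f = -7/8


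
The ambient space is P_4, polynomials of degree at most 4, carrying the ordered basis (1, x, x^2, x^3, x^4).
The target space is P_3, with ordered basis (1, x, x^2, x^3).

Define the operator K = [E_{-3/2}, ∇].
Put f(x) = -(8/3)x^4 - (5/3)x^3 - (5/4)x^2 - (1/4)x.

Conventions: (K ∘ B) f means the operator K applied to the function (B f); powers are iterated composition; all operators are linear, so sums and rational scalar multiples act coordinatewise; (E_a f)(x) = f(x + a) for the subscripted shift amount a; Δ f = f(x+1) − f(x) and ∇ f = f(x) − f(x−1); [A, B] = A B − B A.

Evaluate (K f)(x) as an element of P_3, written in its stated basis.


∇ f = -(32/3)x^3 + 11x^2 - (49/6)x + 2
E_{-3/2} ∇ f = -(32/3)x^3 + 59x^2 - (679/6)x + 75
E_{-3/2} f = -(8/3)x^4 + (43/3)x^3 - (119/4)x^2 + (113/4)x - 165/16
∇ E_{-3/2} f = -(32/3)x^3 + 59x^2 - (679/6)x + 75
[E_{-3/2}, ∇] f = 0

the image equals g(x) = 0


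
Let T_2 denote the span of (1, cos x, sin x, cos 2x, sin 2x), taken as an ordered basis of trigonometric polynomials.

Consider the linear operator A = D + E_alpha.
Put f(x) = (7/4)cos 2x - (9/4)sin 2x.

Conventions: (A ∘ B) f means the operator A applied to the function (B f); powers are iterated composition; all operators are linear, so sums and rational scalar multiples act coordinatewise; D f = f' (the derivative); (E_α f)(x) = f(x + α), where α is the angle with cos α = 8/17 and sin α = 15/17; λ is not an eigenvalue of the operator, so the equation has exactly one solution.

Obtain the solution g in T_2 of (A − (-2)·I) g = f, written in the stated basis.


write g with unknown coordinates in the stated basis and equate coefficients in (A − (-2)·I) g = f
solving from the highest basis element down gives g = (10281/11668)cos 2x + (1973/11668)sin 2x
check: A g = -(143/11668)cos 2x - (30199/11668)sin 2x
so A g − (-2)·g = (7/4)cos 2x - (9/4)sin 2x = f ✓

the result is g(x) = (10281/11668)cos 2x + (1973/11668)sin 2x


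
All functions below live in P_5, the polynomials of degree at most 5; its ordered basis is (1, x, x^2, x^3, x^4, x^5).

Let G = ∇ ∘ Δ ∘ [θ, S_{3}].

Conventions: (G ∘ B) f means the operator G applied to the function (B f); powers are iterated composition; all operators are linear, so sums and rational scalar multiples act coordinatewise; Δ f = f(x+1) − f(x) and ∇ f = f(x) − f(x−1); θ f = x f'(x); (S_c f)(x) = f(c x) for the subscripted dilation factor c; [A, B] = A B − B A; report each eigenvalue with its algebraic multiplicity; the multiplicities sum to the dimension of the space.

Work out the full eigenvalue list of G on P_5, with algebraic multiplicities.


λ = 0 (multiplicity 6)

image of 1: 0
image of x: 0
image of x^2: 0
image of x^3: 0
image of x^4: 0
image of x^5: 0
the matrix is upper triangular; its diagonal is (0, 0, 0, 0, 0, 0)
for a triangular matrix the eigenvalues are the diagonal entries, with algebraic multiplicity their repetition count


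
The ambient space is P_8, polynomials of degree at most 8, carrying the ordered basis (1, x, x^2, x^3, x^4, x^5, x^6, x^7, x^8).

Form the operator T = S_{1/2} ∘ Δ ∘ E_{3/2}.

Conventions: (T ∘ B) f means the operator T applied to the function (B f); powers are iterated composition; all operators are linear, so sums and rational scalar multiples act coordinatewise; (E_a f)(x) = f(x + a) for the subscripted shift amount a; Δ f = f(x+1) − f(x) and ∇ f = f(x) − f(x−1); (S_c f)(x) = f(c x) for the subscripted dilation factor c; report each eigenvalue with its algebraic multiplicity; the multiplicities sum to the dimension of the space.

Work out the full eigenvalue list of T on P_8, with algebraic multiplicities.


λ = 0 (multiplicity 9)

image of 1: 0
image of x: 1
image of x^2: x + 4
image of x^3: (3/4)x^2 + 6x + 49/4
image of x^4: (1/2)x^3 + 6x^2 + (49/2)x + 34
image of x^5: (5/16)x^4 + 5x^3 + (245/8)x^2 + 85x + 1441/16
image of x^6: (3/16)x^5 + (15/4)x^4 + (245/8)x^3 + (255/2)x^2 + (4323/16)x + 931/4
image of x^7: (7/64)x^6 + (21/8)x^5 + (1715/64)x^4 + (595/4)x^3 + (30261/64)x^2 + (6517/8)x + 37969/64
image of x^8: (1/16)x^7 + (7/4)x^6 + (343/16)x^5 + (595/4)x^4 + (10087/16)x^3 + (6517/4)x^2 + (37969/16)x + 6001/4
the matrix is upper triangular; its diagonal is (0, 0, 0, 0, 0, 0, 0, 0, 0)
for a triangular matrix the eigenvalues are the diagonal entries, with algebraic multiplicity their repetition count


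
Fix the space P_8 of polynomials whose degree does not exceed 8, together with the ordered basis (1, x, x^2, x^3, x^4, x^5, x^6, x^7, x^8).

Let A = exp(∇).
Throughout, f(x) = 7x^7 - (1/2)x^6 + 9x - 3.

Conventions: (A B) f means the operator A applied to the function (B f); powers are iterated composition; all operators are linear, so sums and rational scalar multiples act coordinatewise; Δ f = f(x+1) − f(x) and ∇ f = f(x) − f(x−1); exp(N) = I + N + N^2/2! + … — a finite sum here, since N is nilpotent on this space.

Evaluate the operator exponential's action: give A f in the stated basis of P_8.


order-1 term: 49x^6 - 150x^5 + (505/2)x^4 - 255x^3 + (309/2)x^2 - 52x + 33/2
order-2 term: 147x^5 - (1485/2)x^4 + 1745x^3 - (4515/2)x^2 + 1564x - 913/2
order-3 term: 245x^4 - 1480x^3 + 3720x^2 - 4485x + 2152
order-4 term: 245x^3 - (2955/2)x^2 + 3215x - 4965/2
order-5 term: 147x^2 - 738x + 1975/2
order-6 term: 49x - 295/2
order-7 term: 7
the series for exp(∇) f terminates at order 7
exp(∇) f = 7x^7 + (97/2)x^6 - 3x^5 - 245x^4 + 255x^3 + (573/2)x^2 - 438x + 147/2

g(x) = 7x^7 + (97/2)x^6 - 3x^5 - 245x^4 + 255x^3 + (573/2)x^2 - 438x + 147/2


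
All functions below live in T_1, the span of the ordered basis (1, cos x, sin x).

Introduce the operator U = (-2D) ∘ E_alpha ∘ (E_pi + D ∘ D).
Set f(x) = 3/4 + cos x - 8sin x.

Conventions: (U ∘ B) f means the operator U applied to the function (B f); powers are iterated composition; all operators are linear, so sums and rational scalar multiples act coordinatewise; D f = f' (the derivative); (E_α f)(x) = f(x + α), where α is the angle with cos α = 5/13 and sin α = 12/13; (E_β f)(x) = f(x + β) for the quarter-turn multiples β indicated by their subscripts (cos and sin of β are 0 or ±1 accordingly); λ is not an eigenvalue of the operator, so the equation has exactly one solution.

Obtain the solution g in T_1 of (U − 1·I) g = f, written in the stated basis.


write g with unknown coordinates in the stated basis and equate coefficients in (U − 1·I) g = f
solving from the highest basis element down gives g = -3/4 + (99/317)cos x + (508/317)sin x
check: U g = (416/317)cos x - (2028/317)sin x
so U g − 1·g = 3/4 + cos x - 8sin x = f ✓

g(x) = -3/4 + (99/317)cos x + (508/317)sin x


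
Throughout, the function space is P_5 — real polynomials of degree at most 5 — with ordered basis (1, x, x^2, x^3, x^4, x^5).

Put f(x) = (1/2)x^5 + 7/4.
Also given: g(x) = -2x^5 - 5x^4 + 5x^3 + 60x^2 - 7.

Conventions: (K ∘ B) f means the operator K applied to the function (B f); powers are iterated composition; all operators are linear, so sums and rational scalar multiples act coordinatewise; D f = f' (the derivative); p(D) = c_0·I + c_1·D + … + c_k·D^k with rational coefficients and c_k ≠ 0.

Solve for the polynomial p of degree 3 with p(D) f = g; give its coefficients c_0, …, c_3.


D^0 f = (1/2)x^5 + 7/4
D^1 f = (5/2)x^4
D^2 f = 10x^3
D^3 f = 30x^2
matching coefficients of g against c_0 f + c_1 Df + … from the top degree down determines the c_i
solution: c_0 = -4, c_1 = -2, c_2 = 1/2, c_3 = 2

p(D) = -4·I − 2·D + (1/2)·D^2 + 2·D^3, i.e. c_0 = -4, c_1 = -2, c_2 = 1/2, c_3 = 2


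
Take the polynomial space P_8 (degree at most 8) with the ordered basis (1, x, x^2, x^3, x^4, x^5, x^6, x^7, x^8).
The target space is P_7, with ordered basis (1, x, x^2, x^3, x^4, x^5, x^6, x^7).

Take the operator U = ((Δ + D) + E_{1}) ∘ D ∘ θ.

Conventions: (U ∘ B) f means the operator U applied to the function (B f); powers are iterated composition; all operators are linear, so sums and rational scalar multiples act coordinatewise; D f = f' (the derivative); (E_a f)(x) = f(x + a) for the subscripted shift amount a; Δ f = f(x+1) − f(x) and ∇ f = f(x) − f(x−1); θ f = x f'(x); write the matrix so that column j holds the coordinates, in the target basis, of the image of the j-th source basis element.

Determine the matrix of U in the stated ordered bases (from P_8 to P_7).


the matrix is [[0, 1, 12, 18, 32, 50, 72, 98, 128]; [0, 0, 4, 54, 96, 200, 360, 588, 896]; [0, 0, 0, 9, 144, 300, 720, 1470, 2688]; [0, 0, 0, 0, 16, 300, 720, 1960, 4480]; [0, 0, 0, 0, 0, 25, 540, 1470, 4480]; [0, 0, 0, 0, 0, 0, 36, 882, 2688]; [0, 0, 0, 0, 0, 0, 0, 49, 1344]; [0, 0, 0, 0, 0, 0, 0, 0, 64]] (rows listed top to bottom)

image of 1: 0
image of x: 1
image of x^2: 4x + 12
image of x^3: 9x^2 + 54x + 18
image of x^4: 16x^3 + 144x^2 + 96x + 32
image of x^5: 25x^4 + 300x^3 + 300x^2 + 200x + 50
image of x^6: 36x^5 + 540x^4 + 720x^3 + 720x^2 + 360x + 72
image of x^7: 49x^6 + 882x^5 + 1470x^4 + 1960x^3 + 1470x^2 + 588x + 98
image of x^8: 64x^7 + 1344x^6 + 2688x^5 + 4480x^4 + 4480x^3 + 2688x^2 + 896x + 128
each image's coordinates form column j of the matrix


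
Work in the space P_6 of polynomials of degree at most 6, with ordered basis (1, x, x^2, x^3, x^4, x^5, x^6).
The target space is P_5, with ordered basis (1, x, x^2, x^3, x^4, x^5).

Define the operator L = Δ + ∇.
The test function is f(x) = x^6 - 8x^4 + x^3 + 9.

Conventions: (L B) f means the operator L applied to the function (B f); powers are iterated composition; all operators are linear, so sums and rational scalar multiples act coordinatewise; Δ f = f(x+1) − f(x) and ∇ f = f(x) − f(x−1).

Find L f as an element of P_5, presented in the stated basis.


Δ f = 6x^5 + 15x^4 - 12x^3 - 30x^2 - 23x - 6
∇ f = 6x^5 - 15x^4 - 12x^3 + 36x^2 - 29x + 8
(Δ + ∇) f = 12x^5 - 24x^3 + 6x^2 - 52x + 2

the image equals g(x) = 12x^5 - 24x^3 + 6x^2 - 52x + 2


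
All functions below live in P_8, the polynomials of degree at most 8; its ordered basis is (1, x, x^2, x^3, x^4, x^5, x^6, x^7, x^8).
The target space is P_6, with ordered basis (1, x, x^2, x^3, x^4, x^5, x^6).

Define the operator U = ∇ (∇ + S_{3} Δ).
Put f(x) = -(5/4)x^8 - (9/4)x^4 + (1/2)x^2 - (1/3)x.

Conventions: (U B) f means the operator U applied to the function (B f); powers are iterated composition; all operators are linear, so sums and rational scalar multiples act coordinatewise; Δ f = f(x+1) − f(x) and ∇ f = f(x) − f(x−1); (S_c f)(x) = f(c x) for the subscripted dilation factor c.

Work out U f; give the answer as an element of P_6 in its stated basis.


∇ f = -10x^7 + 35x^6 - 70x^5 + (175/2)x^4 - 79x^3 + (97/2)x^2 - 18x + 8/3
Δ f = -10x^7 - 35x^6 - 70x^5 - (175/2)x^4 - 79x^3 - (97/2)x^2 - 18x - 10/3
S_{3} Δ f = -21870x^7 - 25515x^6 - 17010x^5 - (14175/2)x^4 - 2133x^3 - (873/2)x^2 - 54x - 10/3
(∇ + S_{3} Δ) f = -21880x^7 - 25480x^6 - 17080x^5 - 7000x^4 - 2212x^3 - 388x^2 - 72x - 2/3
∇ (∇ + S_{3} Δ) f = -153160x^6 + 306600x^5 - 469000x^4 + 399000x^3 - 212716x^2 + 63540x - 8376

g(x) = -153160x^6 + 306600x^5 - 469000x^4 + 399000x^3 - 212716x^2 + 63540x - 8376


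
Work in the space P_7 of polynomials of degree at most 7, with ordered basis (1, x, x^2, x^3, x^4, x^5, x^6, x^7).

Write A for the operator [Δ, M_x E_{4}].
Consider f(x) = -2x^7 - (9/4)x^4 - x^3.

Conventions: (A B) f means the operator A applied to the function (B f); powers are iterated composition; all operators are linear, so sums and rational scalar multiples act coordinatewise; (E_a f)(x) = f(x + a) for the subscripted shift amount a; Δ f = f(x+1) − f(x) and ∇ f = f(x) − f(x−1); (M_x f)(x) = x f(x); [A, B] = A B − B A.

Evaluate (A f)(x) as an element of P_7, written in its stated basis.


the image equals g(x) = -2x^7 - 70x^6 - 1050x^5 - (35009/4)x^4 - 43796x^3 - (263205/2)x^2 - 219950x - 631125/4

E_{4} f = -2x^7 - 56x^6 - 672x^5 - (17929/4)x^4 - 17957x^3 - 43236x^2 - 57968x - 33408
M_x E_{4} f = -2x^8 - 56x^7 - 672x^6 - (17929/4)x^5 - 17957x^4 - 43236x^3 - 57968x^2 - 33408x
Δ (M_x E_{4}) f = -16x^7 - 448x^6 - 5320x^5 - (138365/4)x^4 - (264325/2)x^3 - (587169/2)x^2 - (1377293/4)x - 631125/4
Δ f = -14x^6 - 42x^5 - 70x^4 - 79x^3 - (117/2)x^2 - 26x - 21/4
E_{4} Δ f = -14x^6 - 378x^5 - 4270x^4 - 25839x^3 - (176733/2)x^2 - 161982x - 497493/4
M_x E_{4} Δ f = -14x^7 - 378x^6 - 4270x^5 - 25839x^4 - (176733/2)x^3 - 161982x^2 - (497493/4)x
[Δ, M_x E_{4}] f = -2x^7 - 70x^6 - 1050x^5 - (35009/4)x^4 - 43796x^3 - (263205/2)x^2 - 219950x - 631125/4


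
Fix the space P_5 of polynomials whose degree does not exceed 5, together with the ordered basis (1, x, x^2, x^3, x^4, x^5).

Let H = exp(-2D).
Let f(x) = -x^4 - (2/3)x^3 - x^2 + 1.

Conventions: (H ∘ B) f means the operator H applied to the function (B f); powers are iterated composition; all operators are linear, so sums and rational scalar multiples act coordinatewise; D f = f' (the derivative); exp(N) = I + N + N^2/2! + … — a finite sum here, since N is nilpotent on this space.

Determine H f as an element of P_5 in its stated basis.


the image equals g(x) = -x^4 + (22/3)x^3 - 21x^2 + 28x - 41/3

order-1 term: 8x^3 + 4x^2 + 4x
order-2 term: -24x^2 - 8x - 4
order-3 term: 32x + 16/3
order-4 term: -16
the series for exp(-2D) f terminates at order 4
exp(-2D) f = -x^4 + (22/3)x^3 - 21x^2 + 28x - 41/3


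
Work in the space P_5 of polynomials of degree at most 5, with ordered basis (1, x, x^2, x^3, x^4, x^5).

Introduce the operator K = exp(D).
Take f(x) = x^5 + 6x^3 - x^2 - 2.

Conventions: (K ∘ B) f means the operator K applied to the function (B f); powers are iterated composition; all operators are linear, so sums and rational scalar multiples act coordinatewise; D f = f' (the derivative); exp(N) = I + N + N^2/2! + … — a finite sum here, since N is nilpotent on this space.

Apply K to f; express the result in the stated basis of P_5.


order-1 term: 5x^4 + 18x^2 - 2x
order-2 term: 10x^3 + 18x - 1
order-3 term: 10x^2 + 6
order-4 term: 5x
order-5 term: 1
the series for exp(D) f terminates at order 5
exp(D) f = x^5 + 5x^4 + 16x^3 + 27x^2 + 21x + 4

g(x) = x^5 + 5x^4 + 16x^3 + 27x^2 + 21x + 4


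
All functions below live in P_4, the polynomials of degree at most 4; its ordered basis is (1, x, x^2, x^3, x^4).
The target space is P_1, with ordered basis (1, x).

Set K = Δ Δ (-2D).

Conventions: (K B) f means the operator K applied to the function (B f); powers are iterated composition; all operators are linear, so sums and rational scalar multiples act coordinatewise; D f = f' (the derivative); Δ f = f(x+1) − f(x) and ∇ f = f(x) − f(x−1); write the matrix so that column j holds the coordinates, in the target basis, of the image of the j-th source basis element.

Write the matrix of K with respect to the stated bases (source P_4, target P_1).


image of 1: 0
image of x: 0
image of x^2: 0
image of x^3: -12
image of x^4: -48x - 48
each image's coordinates form column j of the matrix

the matrix is [[0, 0, 0, -12, -48]; [0, 0, 0, 0, -48]] (rows listed top to bottom)


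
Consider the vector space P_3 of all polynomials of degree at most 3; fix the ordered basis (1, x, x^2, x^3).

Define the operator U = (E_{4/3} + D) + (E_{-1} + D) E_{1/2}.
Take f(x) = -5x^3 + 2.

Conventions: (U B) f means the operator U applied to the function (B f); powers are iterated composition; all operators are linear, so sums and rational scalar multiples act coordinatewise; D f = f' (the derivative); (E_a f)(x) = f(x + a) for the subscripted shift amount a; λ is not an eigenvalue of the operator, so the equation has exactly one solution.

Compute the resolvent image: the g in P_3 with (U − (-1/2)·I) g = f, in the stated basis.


the result is g(x) = -2x^3 + (34/5)x^2 - (611/75)x + 28307/6750

write g with unknown coordinates in the stated basis and equate coefficients in (U − (-1/2)·I) g = f
solving from the highest basis element down gives g = -2x^3 + (34/5)x^2 - (611/75)x + 28307/6750
check: U g = -4x^3 - (17/5)x^2 + (611/150)x - 1307/13500
so U g − (-1/2)·g = -5x^3 + 2 = f ✓


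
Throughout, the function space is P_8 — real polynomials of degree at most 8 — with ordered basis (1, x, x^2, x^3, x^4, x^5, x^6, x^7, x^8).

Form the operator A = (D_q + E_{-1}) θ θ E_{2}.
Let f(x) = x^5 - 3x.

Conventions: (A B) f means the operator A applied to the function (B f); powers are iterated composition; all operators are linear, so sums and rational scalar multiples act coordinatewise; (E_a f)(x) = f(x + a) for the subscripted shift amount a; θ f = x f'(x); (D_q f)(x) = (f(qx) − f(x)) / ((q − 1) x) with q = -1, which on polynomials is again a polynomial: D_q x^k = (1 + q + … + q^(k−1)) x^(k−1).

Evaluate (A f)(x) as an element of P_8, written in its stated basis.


E_{2} f = x^5 + 10x^4 + 40x^3 + 80x^2 + 77x + 26
θ E_{2} f = 5x^5 + 40x^4 + 120x^3 + 160x^2 + 77x
θ θ E_{2} f = 25x^5 + 160x^4 + 360x^3 + 320x^2 + 77x
D_q (θ θ E_{2}) f = 25x^4 + 360x^2 + 77
E_{-1} (θ θ E_{2}) f = 25x^5 + 35x^4 - 30x^3 - 50x^2 + 2x + 18
(D_q + E_{-1}) (θ θ E_{2}) f = 25x^5 + 60x^4 - 30x^3 + 310x^2 + 2x + 95

the image equals g(x) = 25x^5 + 60x^4 - 30x^3 + 310x^2 + 2x + 95
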